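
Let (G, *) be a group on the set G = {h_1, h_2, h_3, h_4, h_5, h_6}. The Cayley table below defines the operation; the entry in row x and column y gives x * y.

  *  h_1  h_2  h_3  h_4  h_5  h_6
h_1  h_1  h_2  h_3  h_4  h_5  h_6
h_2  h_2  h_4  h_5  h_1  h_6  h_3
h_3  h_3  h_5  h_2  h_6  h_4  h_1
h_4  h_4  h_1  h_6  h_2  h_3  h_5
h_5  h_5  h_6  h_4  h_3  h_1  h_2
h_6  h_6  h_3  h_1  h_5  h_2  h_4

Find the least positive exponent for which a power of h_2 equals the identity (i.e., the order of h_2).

3

The identity element is h_1 (its row matches the header).
h_2^1 = h_2
h_2^2 = h_2 * h_2 = h_4
h_2^3 = h_4 * h_2 = h_1
The first power of h_2 equal to the identity is h_2^3, so ord(h_2) = 3.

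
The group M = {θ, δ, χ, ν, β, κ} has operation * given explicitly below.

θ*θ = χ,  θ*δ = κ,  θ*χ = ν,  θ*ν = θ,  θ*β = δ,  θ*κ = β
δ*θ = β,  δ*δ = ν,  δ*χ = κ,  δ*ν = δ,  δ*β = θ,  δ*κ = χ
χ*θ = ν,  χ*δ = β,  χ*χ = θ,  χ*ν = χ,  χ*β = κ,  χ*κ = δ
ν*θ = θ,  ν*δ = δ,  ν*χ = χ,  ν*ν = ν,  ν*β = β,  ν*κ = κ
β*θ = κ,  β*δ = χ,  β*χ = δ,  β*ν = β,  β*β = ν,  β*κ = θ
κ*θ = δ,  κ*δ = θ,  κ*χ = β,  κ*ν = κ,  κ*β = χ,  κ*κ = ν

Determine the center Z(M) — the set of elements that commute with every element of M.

{ν}

An element z is central iff its row equals its column in the table.
For δ: δ*θ = β ≠ κ = θ*δ, so δ ∉ Z.
Checking each element this way leaves Z(M) = {ν}.
(Structurally, M here is isomorphic to the symmetric group S_3.)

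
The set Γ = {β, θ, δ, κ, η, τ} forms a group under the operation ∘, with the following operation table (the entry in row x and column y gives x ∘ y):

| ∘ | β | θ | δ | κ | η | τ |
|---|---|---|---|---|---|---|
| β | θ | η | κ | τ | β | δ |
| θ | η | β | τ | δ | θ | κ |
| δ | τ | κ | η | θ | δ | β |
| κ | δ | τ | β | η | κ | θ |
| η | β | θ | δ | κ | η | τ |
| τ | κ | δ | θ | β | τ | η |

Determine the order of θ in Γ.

3

The identity element is η (its row matches the header).
θ^1 = θ
θ^2 = θ ∘ θ = β
θ^3 = β ∘ θ = η
The first power of θ equal to the identity is θ^3, so ord(θ) = 3.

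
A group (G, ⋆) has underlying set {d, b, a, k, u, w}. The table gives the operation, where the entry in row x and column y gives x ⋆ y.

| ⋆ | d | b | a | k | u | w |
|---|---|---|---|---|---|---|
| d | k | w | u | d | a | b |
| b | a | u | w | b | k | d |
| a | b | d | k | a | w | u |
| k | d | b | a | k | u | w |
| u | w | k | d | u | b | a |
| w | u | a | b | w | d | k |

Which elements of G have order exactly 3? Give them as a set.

Identity is k. Compute the order of each non-identity element by repeated multiplication:
  d: d → k  (order 2)
  b: b → u → k  (order 3)
  a: a → k  (order 2)
  u: u → b → k  (order 3)
  w: w → k  (order 2)
Elements of order 3: {b, u}.

{b, u}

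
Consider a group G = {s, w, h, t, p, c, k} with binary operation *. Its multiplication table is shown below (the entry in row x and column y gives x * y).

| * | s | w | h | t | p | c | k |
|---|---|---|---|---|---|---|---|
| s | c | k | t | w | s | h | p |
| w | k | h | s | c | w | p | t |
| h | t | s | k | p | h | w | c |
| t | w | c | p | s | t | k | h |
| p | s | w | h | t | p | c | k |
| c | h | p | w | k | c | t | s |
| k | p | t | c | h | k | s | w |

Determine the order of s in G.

7

The identity element is p (its row matches the header).
s^1 = s
s^2 = s * s = c
s^3 = c * s = h
s^4 = h * s = t
s^5 = t * s = w
s^6 = w * s = k
s^7 = k * s = p
The first power of s equal to the identity is s^7, so ord(s) = 7.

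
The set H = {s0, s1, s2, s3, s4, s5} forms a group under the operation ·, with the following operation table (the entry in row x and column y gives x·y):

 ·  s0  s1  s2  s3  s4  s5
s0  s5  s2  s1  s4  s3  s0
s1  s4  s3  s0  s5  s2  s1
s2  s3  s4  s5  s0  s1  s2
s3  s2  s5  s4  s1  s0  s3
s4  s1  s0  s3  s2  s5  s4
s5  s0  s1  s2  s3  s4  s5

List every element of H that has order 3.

Identity is s5. Compute the order of each non-identity element by repeated multiplication:
  s0: s0 → s5  (order 2)
  s1: s1 → s3 → s5  (order 3)
  s2: s2 → s5  (order 2)
  s3: s3 → s1 → s5  (order 3)
  s4: s4 → s5  (order 2)
Elements of order 3: {s1, s3}.
(Structurally, H here is isomorphic to the symmetric group S_3.)

{s1, s3}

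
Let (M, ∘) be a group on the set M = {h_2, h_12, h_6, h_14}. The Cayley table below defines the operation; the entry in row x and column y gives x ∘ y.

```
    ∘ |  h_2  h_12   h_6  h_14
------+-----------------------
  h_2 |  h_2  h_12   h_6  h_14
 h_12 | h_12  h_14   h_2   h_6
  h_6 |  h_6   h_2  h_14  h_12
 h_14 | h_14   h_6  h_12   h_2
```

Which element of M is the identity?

h_2

The identity e satisfies e ∘ x = x for all x, so its row in the table reproduces the column headers.
Row h_2 reads: h_2, h_12, h_6, h_14 — exactly the header order. So h_2 is the identity.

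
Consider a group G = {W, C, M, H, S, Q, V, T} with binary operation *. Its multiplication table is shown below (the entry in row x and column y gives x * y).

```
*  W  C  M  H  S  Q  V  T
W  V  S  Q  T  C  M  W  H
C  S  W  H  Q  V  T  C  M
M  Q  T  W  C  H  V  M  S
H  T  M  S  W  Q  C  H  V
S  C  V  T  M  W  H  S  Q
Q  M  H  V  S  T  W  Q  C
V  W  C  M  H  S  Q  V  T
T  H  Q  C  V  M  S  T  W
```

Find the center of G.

{V, W}

An element z is central iff its row equals its column in the table.
For S: S * Q = H ≠ T = Q * S, so S ∉ Z.
Checking each element this way leaves Z(G) = {V, W}.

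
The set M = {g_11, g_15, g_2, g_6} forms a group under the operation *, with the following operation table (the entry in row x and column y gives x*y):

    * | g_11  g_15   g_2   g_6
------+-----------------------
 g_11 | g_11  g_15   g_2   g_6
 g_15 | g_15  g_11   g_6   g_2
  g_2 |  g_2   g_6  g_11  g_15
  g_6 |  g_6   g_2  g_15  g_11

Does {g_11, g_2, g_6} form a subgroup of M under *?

g_2*g_6 = g_15, which is not in {g_11, g_2, g_6}.
The subset is not closed under *, so it is not a subgroup.

No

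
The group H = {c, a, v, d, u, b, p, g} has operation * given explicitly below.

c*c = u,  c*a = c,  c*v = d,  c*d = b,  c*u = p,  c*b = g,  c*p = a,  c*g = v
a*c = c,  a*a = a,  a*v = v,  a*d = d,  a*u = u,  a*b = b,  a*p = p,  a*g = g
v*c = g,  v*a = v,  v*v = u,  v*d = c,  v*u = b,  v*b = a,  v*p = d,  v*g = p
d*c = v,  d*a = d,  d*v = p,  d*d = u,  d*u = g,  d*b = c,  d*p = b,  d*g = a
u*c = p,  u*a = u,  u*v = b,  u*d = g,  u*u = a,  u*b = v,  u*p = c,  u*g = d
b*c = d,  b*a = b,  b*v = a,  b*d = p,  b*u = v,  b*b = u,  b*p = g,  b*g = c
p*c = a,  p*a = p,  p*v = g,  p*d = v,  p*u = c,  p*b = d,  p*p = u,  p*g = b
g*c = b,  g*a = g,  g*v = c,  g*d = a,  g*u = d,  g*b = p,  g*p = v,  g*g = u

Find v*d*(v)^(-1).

The identity is a. In row v, the entry a sits in column b, so v^(-1) = b.
v*d = c
c*b = g

g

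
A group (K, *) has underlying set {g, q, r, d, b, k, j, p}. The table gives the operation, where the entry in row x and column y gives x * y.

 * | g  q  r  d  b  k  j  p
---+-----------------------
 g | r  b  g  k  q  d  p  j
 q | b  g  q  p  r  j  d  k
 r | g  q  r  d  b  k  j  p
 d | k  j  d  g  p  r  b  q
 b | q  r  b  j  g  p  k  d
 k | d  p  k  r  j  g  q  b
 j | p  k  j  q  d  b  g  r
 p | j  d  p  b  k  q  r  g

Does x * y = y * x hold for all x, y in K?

No

b * d = j but d * b = p.
Since b and d do not commute, K is not abelian.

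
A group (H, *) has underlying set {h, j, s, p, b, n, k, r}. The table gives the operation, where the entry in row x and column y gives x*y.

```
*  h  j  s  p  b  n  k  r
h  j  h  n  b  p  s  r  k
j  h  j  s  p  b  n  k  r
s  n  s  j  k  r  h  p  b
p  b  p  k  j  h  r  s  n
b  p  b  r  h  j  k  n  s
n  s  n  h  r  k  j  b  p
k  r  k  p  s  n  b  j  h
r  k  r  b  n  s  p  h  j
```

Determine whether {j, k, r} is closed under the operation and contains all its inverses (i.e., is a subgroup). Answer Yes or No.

No

k*r = h, which is not in {j, k, r}.
The subset is not closed under *, so it is not a subgroup.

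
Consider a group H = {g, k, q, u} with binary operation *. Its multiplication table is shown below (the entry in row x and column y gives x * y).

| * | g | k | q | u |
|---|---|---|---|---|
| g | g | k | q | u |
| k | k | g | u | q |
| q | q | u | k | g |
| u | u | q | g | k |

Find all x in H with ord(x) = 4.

{q, u}

Identity is g. Compute the order of each non-identity element by repeated multiplication:
  k: k → g  (order 2)
  q: q → k → u → g  (order 4)
  u: u → k → q → g  (order 4)
Elements of order 4: {q, u}.
(Structurally, H here is isomorphic to the cyclic group Z_4.)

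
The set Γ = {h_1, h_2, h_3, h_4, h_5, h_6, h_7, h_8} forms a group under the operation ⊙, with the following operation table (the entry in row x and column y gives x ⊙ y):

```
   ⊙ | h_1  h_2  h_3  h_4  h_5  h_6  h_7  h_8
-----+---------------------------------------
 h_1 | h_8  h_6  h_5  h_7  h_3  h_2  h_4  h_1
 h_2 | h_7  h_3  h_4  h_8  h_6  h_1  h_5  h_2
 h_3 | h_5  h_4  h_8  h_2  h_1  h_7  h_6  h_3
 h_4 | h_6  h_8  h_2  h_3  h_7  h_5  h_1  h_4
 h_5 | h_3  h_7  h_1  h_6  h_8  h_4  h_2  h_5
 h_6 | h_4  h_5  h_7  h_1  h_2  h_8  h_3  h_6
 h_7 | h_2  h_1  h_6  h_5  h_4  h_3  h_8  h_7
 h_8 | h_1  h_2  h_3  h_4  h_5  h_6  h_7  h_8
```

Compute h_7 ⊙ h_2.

h_1

Read row h_7, column h_2: h_7 ⊙ h_2 = h_1.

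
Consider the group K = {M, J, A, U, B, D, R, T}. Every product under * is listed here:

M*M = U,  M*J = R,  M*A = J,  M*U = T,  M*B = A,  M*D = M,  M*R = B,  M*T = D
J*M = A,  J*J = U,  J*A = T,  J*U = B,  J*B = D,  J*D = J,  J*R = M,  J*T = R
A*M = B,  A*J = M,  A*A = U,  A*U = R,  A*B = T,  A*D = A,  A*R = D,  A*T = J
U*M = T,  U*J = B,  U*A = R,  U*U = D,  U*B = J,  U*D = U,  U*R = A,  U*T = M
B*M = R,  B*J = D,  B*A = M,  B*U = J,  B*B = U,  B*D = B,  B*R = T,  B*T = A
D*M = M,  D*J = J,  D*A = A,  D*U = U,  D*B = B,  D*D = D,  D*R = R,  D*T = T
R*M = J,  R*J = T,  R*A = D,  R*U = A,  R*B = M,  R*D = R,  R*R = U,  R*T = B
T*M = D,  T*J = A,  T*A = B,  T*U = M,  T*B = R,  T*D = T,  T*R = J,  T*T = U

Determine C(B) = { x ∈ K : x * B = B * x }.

{B, D, J, U}

Compare row B with column B entry by entry.
U * B = J = B * U, so U commutes with B.
M * B = A but B * M = R, so M does not.
Collecting the elements that commute with B: C(B) = {B, D, J, U}.
(Structurally, K here is isomorphic to the quaternion group Q_8.)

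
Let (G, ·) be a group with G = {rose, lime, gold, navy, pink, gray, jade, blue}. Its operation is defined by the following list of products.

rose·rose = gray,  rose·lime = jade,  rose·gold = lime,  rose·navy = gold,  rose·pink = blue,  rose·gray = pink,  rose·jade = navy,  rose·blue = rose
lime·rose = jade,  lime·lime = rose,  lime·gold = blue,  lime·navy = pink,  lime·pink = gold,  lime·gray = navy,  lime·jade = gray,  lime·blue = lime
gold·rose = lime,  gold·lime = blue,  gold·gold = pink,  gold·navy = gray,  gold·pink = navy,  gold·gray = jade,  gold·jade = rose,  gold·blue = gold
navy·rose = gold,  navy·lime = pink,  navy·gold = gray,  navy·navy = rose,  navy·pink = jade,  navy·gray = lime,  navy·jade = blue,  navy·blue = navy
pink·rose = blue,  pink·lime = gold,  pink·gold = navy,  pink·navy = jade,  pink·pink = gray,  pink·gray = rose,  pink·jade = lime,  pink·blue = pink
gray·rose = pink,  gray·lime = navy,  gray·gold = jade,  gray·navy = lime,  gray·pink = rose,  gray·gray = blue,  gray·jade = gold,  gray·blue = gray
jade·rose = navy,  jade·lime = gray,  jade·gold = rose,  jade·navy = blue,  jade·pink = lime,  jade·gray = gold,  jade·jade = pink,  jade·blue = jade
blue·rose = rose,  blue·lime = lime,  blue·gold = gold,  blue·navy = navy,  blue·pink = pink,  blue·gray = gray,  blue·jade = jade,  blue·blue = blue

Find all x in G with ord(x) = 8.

{gold, jade, lime, navy}

Identity is blue. Compute the order of each non-identity element by repeated multiplication:
  rose: rose → gray → pink → blue  (order 4)
  lime: lime → rose → jade → gray → navy → pink → gold → blue  (order 8)
  gold: gold → pink → navy → gray → jade → rose → lime → blue  (order 8)
  navy: navy → rose → gold → gray → lime → pink → jade → blue  (order 8)
  pink: pink → gray → rose → blue  (order 4)
  gray: gray → blue  (order 2)
  jade: jade → pink → lime → gray → gold → rose → navy → blue  (order 8)
Elements of order 8: {gold, jade, lime, navy}.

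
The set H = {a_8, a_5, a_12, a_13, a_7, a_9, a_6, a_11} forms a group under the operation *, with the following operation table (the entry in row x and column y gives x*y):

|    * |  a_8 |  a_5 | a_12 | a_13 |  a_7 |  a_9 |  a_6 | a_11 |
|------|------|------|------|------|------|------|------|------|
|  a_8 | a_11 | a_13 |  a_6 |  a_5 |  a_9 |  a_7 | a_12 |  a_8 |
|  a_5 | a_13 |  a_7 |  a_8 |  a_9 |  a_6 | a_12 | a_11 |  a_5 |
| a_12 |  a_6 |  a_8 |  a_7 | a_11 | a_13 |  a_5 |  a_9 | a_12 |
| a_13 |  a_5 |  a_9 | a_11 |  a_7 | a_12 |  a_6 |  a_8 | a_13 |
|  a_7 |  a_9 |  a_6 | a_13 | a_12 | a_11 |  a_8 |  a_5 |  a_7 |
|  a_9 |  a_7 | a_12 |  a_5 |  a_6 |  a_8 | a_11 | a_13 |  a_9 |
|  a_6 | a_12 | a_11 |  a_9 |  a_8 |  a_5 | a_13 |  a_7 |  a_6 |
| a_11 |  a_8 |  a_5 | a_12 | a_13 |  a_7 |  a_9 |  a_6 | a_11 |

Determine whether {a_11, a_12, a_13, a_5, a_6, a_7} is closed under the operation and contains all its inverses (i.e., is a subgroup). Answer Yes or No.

a_12*a_6 = a_9, which is not in {a_11, a_12, a_13, a_5, a_6, a_7}.
The subset is not closed under *, so it is not a subgroup.

No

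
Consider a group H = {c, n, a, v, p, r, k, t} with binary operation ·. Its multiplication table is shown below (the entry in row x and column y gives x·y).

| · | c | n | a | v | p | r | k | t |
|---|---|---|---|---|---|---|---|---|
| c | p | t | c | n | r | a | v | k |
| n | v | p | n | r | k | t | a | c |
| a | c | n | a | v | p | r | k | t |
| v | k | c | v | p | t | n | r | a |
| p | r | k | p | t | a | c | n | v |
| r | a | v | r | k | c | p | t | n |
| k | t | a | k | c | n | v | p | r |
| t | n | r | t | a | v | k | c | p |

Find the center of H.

{a, p}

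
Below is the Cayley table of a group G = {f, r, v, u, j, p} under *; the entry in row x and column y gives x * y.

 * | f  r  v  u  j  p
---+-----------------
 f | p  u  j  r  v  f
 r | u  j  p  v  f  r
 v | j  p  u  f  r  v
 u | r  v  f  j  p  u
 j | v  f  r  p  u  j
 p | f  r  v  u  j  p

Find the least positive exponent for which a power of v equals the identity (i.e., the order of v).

The identity element is p (its row matches the header).
v^1 = v
v^2 = v * v = u
v^3 = u * v = f
v^4 = f * v = j
v^5 = j * v = r
v^6 = r * v = p
The first power of v equal to the identity is v^6, so ord(v) = 6.
(Structurally, G here is isomorphic to the cyclic group Z_6.)

6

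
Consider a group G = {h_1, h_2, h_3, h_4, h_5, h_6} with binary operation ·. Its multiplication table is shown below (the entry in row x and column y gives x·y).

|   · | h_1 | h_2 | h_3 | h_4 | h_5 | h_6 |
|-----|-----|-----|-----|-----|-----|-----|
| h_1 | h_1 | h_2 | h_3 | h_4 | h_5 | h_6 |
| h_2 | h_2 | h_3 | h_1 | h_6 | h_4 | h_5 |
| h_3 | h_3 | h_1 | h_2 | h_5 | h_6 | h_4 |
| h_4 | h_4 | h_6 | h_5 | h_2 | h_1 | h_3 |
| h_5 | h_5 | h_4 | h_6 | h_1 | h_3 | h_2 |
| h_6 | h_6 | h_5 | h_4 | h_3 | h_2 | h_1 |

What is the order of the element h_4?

The identity element is h_1 (its row matches the header).
h_4^1 = h_4
h_4^2 = h_4·h_4 = h_2
h_4^3 = h_2·h_4 = h_6
h_4^4 = h_6·h_4 = h_3
h_4^5 = h_3·h_4 = h_5
h_4^6 = h_5·h_4 = h_1
The first power of h_4 equal to the identity is h_4^6, so ord(h_4) = 6.

6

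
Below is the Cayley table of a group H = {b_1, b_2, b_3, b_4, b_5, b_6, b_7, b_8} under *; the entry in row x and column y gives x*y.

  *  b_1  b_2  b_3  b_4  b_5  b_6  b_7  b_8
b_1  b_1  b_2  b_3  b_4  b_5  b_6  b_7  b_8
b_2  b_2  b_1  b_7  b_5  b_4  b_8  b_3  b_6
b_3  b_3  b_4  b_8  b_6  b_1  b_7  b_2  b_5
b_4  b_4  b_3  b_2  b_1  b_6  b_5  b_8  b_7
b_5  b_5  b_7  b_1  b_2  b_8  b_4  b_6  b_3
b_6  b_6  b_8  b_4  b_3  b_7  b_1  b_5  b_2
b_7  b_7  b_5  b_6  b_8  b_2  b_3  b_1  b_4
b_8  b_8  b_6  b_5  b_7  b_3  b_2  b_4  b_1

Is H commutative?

b_3*b_2 = b_4 but b_2*b_3 = b_7.
Since b_3 and b_2 do not commute, H is not abelian.

No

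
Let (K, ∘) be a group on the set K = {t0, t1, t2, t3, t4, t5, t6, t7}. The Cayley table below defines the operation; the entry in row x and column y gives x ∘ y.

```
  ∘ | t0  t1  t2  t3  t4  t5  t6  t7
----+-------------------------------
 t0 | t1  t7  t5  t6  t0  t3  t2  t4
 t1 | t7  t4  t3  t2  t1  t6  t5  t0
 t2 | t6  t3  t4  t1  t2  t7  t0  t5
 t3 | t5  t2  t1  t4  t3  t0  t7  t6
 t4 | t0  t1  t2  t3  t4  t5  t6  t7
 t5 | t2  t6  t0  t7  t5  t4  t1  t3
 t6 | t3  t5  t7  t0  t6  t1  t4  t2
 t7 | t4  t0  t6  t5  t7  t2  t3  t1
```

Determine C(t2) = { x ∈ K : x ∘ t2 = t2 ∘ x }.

Compare row t2 with column t2 entry by entry.
t3 ∘ t2 = t1 = t2 ∘ t3, so t3 commutes with t2.
t7 ∘ t2 = t6 but t2 ∘ t7 = t5, so t7 does not.
Collecting the elements that commute with t2: C(t2) = {t1, t2, t3, t4}.

{t1, t2, t3, t4}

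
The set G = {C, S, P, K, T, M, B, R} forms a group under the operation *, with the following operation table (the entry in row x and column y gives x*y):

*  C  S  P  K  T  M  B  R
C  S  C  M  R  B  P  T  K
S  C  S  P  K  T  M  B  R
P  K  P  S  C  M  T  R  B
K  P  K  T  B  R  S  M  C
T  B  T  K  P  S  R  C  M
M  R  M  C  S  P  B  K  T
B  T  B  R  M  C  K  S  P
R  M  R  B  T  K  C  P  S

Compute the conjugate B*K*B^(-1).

The identity is S. In row B, the entry S sits in column B, so B^(-1) = B.
B*K = M
M*B = K

K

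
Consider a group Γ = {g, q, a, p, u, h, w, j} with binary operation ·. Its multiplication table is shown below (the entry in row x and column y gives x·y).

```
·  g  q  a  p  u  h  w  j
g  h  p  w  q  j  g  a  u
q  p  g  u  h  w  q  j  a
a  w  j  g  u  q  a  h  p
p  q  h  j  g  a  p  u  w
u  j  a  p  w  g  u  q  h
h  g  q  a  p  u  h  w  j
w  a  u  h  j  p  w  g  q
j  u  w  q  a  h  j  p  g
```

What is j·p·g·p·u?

j·p = a
a·g = w
w·p = j
j·u = h

h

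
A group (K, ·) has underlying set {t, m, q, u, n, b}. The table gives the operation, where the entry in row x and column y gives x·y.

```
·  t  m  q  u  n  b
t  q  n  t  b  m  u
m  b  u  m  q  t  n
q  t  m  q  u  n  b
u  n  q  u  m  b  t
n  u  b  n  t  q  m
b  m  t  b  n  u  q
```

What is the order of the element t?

2

The identity element is q (its row matches the header).
t^1 = t
t^2 = t·t = q
The first power of t equal to the identity is t^2, so ord(t) = 2.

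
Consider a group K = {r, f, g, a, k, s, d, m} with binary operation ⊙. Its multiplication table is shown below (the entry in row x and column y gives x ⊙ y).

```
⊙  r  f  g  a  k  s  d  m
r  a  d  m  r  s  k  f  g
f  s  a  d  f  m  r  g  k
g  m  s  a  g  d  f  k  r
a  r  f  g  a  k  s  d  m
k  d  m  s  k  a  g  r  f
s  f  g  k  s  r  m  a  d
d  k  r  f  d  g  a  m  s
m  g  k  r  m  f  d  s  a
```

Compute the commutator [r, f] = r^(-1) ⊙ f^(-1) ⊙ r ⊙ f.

Identity is a; from the table r^(-1) = r and f^(-1) = f.
r ⊙ f = d
d ⊙ r = k
k ⊙ f = m

m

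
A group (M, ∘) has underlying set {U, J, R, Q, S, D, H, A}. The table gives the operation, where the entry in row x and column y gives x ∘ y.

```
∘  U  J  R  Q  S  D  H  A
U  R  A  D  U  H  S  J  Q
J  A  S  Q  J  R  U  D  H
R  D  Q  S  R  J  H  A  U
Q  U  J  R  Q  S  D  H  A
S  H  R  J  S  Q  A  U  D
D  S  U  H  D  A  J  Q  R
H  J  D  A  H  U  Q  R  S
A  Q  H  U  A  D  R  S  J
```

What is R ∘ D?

H

Read row R, column D: R ∘ D = H.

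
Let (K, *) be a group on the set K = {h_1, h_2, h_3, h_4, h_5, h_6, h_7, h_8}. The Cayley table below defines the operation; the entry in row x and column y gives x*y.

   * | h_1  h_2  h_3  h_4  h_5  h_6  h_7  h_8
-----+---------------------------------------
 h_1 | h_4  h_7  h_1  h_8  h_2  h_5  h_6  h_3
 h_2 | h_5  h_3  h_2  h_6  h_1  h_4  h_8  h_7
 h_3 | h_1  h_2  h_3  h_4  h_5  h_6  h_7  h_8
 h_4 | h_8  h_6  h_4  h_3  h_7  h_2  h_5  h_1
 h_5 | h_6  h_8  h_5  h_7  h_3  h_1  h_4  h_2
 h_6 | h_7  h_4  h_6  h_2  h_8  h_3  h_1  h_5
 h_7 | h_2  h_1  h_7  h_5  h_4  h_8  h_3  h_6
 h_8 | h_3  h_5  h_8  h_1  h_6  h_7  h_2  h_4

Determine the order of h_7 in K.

The identity element is h_3 (its row matches the header).
h_7^1 = h_7
h_7^2 = h_7*h_7 = h_3
The first power of h_7 equal to the identity is h_7^2, so ord(h_7) = 2.

2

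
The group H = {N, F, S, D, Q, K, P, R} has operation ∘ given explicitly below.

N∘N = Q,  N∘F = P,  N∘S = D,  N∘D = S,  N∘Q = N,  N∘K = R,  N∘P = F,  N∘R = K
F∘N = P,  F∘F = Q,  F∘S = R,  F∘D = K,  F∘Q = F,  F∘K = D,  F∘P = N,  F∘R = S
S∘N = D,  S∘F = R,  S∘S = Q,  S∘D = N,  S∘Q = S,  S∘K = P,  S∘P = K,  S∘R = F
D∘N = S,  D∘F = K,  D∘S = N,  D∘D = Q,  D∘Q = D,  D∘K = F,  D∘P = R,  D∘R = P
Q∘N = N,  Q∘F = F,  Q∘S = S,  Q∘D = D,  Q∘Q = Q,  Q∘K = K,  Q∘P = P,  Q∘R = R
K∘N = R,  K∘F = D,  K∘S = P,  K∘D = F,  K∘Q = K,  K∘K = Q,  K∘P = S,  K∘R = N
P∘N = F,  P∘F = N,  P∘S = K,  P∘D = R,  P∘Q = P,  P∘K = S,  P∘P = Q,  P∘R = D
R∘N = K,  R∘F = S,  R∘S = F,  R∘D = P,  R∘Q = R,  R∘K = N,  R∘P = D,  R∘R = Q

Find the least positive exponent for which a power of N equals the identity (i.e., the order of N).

2

The identity element is Q (its row matches the header).
N^1 = N
N^2 = N ∘ N = Q
The first power of N equal to the identity is N^2, so ord(N) = 2.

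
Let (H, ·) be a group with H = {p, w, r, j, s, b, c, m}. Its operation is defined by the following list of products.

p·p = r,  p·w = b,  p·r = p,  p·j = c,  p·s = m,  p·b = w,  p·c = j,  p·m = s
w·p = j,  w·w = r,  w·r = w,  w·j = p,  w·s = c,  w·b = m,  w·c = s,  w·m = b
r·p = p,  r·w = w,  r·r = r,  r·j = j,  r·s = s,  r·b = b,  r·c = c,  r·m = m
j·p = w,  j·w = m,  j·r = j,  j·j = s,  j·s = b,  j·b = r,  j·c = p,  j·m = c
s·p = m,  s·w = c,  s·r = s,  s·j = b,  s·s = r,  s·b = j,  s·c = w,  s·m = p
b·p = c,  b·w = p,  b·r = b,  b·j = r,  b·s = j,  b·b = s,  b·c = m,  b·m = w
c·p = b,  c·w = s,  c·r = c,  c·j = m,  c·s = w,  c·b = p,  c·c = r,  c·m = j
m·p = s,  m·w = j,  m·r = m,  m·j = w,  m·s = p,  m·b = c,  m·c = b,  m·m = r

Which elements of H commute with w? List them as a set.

{c, r, s, w}

Compare row w with column w entry by entry.
c·w = s = w·c, so c commutes with w.
j·w = m but w·j = p, so j does not.
Collecting the elements that commute with w: C(w) = {c, r, s, w}.
(Structurally, H here is isomorphic to the dihedral group D_4.)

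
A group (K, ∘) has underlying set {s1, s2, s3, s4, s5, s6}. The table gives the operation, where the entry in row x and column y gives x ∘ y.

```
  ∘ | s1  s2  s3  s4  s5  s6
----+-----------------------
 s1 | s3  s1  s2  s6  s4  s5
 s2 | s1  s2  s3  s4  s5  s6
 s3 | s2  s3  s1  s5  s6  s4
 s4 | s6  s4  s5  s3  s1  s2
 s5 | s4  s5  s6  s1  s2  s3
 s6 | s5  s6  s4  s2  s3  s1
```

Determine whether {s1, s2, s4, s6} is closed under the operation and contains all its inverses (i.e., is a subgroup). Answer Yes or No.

s4 ∘ s4 = s3, which is not in {s1, s2, s4, s6}.
The subset is not closed under ∘, so it is not a subgroup.

No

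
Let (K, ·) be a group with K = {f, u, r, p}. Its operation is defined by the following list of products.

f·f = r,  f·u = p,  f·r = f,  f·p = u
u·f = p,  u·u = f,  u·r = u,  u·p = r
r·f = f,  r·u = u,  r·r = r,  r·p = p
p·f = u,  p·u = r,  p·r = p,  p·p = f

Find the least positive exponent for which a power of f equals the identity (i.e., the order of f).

2

The identity element is r (its row matches the header).
f^1 = f
f^2 = f·f = r
The first power of f equal to the identity is f^2, so ord(f) = 2.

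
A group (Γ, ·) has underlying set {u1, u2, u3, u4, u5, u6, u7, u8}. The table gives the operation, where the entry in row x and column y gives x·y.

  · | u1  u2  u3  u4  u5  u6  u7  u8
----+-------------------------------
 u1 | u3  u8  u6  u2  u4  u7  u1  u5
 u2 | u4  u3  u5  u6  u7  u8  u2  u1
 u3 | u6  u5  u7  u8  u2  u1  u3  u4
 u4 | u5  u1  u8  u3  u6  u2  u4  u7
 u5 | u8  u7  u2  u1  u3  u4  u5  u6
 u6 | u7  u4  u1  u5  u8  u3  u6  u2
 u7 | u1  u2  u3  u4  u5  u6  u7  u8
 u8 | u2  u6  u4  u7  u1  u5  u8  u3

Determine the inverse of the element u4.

First locate the identity: row u7 matches the header, so u7 is the identity.
Scan row u4 for u7: u4·u8 = u7. Hence u4^(-1) = u8.

u8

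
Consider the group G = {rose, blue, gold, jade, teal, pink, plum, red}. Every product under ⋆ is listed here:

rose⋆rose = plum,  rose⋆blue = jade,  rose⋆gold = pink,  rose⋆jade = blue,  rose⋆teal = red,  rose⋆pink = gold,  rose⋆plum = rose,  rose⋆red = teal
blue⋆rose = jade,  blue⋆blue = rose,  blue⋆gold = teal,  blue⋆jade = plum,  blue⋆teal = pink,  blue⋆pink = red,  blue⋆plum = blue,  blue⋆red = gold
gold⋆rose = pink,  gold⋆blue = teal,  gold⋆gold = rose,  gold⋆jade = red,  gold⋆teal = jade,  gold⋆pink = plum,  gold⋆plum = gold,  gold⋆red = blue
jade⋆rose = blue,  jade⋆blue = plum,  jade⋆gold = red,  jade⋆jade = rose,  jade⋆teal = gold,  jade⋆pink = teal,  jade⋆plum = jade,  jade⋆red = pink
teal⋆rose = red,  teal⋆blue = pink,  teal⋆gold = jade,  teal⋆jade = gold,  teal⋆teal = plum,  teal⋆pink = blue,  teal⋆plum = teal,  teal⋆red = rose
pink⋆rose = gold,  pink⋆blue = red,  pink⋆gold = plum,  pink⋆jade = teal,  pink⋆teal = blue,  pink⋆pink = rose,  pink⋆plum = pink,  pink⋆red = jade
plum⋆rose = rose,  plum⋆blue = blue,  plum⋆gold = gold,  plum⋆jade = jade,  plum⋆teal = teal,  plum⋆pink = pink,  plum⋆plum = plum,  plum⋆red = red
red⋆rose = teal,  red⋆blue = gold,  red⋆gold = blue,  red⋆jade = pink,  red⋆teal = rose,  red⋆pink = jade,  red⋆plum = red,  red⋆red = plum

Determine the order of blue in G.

The identity element is plum (its row matches the header).
blue^1 = blue
blue^2 = blue ⋆ blue = rose
blue^3 = rose ⋆ blue = jade
blue^4 = jade ⋆ blue = plum
The first power of blue equal to the identity is blue^4, so ord(blue) = 4.
(Structurally, G here is isomorphic to Z_2 x Z_4.)

4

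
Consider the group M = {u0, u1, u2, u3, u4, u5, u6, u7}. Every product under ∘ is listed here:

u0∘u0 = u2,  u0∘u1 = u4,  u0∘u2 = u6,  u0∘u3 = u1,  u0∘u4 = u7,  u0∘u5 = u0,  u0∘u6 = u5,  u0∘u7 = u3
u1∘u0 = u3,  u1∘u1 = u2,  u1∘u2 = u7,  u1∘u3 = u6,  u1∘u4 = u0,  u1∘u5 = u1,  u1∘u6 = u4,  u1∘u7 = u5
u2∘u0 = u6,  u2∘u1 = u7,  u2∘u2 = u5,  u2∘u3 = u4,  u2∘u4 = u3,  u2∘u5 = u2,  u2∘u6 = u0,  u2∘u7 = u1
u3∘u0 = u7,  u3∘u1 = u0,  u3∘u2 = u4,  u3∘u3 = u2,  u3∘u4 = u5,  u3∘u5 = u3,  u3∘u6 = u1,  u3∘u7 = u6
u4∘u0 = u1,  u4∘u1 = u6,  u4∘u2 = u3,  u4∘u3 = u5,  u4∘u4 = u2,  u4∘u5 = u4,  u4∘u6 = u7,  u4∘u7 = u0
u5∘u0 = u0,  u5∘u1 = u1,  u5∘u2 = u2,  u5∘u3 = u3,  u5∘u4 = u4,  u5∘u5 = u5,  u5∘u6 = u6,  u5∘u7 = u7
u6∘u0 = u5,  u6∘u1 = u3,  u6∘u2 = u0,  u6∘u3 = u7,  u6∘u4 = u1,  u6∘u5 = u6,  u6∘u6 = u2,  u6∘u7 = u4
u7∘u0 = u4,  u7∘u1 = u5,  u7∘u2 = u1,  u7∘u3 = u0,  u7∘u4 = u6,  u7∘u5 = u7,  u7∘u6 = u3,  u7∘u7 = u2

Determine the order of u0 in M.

4

The identity element is u5 (its row matches the header).
u0^1 = u0
u0^2 = u0 ∘ u0 = u2
u0^3 = u2 ∘ u0 = u6
u0^4 = u6 ∘ u0 = u5
The first power of u0 equal to the identity is u0^4, so ord(u0) = 4.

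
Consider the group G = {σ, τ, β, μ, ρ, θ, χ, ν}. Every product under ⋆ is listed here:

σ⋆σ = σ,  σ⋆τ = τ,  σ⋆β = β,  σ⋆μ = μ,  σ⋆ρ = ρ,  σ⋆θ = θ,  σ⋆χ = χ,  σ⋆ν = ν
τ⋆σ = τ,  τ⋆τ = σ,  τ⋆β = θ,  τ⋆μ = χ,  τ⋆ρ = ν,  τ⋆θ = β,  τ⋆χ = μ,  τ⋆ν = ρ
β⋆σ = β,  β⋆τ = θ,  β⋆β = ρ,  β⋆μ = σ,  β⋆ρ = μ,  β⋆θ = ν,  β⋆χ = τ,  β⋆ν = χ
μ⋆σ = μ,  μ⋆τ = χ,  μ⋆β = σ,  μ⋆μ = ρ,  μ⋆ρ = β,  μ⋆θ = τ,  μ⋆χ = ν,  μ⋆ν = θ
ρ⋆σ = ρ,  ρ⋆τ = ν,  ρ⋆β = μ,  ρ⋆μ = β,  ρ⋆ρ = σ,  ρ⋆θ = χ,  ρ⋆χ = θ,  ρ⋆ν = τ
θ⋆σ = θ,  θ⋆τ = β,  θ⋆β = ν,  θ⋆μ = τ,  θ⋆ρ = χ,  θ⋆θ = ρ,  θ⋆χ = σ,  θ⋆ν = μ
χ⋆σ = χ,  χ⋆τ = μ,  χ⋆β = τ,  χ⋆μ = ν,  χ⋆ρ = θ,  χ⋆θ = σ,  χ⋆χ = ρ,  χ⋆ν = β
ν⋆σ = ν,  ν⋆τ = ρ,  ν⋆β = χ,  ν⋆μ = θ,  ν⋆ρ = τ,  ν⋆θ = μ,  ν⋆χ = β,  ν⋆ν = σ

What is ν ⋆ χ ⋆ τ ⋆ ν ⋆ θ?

τ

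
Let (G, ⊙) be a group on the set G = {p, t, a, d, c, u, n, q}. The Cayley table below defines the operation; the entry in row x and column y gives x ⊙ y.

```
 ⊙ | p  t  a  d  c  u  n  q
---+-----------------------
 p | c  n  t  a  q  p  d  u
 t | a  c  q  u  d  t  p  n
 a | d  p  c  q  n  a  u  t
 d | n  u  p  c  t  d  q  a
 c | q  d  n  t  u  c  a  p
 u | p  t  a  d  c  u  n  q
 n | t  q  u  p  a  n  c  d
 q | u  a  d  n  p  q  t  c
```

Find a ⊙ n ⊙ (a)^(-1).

The identity is u. In row a, the entry u sits in column n, so a^(-1) = n.
a ⊙ n = u
u ⊙ n = n
(Structurally, G here is isomorphic to the quaternion group Q_8.)

n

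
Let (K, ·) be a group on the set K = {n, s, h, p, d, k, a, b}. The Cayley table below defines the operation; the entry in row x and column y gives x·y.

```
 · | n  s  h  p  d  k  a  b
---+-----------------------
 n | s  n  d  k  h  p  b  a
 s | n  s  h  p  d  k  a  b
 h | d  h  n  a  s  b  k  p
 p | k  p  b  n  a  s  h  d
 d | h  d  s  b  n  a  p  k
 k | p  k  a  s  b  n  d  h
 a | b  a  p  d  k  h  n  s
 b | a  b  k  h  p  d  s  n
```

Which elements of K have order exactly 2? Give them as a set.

{n}

Identity is s. Compute the order of each non-identity element by repeated multiplication:
  n: n → s  (order 2)
  h: h → n → d → s  (order 4)
  p: p → n → k → s  (order 4)
  d: d → n → h → s  (order 4)
  k: k → n → p → s  (order 4)
  a: a → n → b → s  (order 4)
  b: b → n → a → s  (order 4)
Elements of order 2: {n}.
(Structurally, K here is isomorphic to the quaternion group Q_8.)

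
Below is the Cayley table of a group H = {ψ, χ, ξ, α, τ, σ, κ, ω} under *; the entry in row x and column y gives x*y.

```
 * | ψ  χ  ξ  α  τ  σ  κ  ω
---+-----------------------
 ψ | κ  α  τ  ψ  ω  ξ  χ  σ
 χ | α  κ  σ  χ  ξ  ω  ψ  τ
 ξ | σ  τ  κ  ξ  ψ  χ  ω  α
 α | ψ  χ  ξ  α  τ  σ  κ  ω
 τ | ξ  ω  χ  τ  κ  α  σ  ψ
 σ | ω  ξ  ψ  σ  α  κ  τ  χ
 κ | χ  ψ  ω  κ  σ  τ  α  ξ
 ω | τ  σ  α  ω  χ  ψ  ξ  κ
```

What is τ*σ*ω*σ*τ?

ω

τ*σ = α
α*ω = ω
ω*σ = ψ
ψ*τ = ω
(Structurally, H here is isomorphic to the quaternion group Q_8.)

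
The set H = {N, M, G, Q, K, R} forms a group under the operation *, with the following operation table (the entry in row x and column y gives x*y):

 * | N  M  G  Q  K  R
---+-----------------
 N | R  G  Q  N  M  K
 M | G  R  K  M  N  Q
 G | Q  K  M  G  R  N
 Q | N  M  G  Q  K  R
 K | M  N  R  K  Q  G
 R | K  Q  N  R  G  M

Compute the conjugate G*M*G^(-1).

M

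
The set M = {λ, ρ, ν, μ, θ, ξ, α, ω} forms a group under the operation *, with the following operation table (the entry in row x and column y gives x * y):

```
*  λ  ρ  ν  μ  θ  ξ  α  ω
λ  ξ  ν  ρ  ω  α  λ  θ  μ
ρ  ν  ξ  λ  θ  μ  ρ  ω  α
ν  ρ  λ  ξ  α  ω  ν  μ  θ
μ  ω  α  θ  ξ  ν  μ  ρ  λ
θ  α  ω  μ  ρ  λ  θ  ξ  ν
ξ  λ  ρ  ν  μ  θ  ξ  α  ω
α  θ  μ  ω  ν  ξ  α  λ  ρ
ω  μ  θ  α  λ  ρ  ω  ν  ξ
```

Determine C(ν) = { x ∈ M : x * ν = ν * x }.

Compare row ν with column ν entry by entry.
ρ * ν = λ = ν * ρ, so ρ commutes with ν.
ω * ν = α but ν * ω = θ, so ω does not.
Collecting the elements that commute with ν: C(ν) = {λ, ν, ξ, ρ}.
(Structurally, M here is isomorphic to the dihedral group D_4.)

{λ, ν, ξ, ρ}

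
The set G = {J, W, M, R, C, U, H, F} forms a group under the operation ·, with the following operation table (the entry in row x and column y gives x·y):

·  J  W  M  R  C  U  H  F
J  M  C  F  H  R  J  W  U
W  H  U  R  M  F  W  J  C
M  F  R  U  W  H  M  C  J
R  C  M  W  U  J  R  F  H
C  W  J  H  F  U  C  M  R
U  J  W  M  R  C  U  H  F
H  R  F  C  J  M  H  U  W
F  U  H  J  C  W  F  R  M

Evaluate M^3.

M

M^1 = M
M^2 = M·M = U
M^3 = U·M = M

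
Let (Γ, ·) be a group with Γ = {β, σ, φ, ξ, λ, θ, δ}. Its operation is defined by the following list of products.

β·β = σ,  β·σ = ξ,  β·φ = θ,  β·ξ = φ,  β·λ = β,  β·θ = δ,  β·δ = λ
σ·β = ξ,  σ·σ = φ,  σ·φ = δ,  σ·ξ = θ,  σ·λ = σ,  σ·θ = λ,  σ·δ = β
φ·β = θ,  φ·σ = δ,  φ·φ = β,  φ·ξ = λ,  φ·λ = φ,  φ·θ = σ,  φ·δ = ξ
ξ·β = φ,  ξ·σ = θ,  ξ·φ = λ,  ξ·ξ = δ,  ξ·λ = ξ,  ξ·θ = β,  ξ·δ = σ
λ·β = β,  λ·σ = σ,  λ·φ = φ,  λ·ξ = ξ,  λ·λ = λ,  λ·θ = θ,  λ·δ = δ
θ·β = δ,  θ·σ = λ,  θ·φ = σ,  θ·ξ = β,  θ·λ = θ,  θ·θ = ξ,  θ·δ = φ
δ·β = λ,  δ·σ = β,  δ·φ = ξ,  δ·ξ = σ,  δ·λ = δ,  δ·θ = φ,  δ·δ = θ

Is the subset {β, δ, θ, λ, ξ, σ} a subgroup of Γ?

No

β·ξ = φ, which is not in {β, δ, θ, λ, ξ, σ}.
The subset is not closed under ·, so it is not a subgroup.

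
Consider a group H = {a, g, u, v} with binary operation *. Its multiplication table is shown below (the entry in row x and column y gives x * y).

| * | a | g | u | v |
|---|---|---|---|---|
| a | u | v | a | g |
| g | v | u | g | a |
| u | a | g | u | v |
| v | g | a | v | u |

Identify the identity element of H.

u

The identity e satisfies e * x = x for all x, so its row in the table reproduces the column headers.
Row u reads: a, g, u, v — exactly the header order. So u is the identity.
(Structurally, H here is isomorphic to the Klein four-group V_4.)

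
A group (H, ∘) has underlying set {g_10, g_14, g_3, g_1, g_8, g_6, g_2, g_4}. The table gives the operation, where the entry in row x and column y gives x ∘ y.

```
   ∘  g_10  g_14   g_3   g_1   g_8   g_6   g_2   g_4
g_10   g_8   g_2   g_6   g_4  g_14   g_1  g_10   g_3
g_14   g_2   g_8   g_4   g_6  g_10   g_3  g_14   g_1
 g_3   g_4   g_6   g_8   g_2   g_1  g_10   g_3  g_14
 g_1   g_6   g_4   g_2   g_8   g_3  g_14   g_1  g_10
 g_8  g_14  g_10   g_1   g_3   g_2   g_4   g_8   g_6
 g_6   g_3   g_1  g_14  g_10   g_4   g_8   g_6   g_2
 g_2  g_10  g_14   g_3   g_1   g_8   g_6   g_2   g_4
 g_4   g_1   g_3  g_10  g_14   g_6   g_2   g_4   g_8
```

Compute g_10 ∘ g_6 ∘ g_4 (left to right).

g_10 ∘ g_6 = g_1
g_1 ∘ g_4 = g_10

g_10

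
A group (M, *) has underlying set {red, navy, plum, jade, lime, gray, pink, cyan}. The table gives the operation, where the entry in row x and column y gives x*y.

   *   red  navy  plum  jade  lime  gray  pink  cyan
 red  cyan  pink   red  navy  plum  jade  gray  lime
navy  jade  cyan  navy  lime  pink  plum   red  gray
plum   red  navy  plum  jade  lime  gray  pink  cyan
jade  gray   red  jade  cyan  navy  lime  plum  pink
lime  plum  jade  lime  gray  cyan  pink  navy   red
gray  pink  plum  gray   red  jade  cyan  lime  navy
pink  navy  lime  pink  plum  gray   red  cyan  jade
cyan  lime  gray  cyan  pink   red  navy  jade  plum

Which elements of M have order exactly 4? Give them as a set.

Identity is plum. Compute the order of each non-identity element by repeated multiplication:
  red: red → cyan → lime → plum  (order 4)
  navy: navy → cyan → gray → plum  (order 4)
  jade: jade → cyan → pink → plum  (order 4)
  lime: lime → cyan → red → plum  (order 4)
  gray: gray → cyan → navy → plum  (order 4)
  pink: pink → cyan → jade → plum  (order 4)
  cyan: cyan → plum  (order 2)
Elements of order 4: {gray, jade, lime, navy, pink, red}.

{gray, jade, lime, navy, pink, red}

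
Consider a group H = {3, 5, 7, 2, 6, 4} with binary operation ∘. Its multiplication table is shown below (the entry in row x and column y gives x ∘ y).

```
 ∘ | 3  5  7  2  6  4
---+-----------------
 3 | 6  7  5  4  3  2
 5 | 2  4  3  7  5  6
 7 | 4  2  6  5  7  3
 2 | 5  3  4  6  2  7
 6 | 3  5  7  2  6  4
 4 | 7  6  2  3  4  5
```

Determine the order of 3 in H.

2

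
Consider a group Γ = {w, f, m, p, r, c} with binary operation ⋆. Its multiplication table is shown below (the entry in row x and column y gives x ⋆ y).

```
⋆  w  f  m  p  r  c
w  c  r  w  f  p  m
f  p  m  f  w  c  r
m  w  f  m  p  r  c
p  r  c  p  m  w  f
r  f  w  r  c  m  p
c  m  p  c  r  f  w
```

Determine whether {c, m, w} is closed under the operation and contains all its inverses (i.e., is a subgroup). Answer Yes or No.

Yes

{c, m, w} contains the identity m.
Checking products: every product of two elements of {c, m, w} (read from the table) lies in {c, m, w}, so the set is closed.
In a finite group, a nonempty closed subset is a subgroup. So {c, m, w} ≤ Γ.
(Structurally, Γ here is isomorphic to the symmetric group S_3.)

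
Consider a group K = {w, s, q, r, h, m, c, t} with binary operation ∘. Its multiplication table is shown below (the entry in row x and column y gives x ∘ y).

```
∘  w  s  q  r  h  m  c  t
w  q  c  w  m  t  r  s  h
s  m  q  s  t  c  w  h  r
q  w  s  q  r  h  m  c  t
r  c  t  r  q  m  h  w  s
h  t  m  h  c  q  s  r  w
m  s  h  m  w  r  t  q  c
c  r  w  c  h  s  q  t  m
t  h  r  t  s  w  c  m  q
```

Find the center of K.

{q, t}

An element z is central iff its row equals its column in the table.
For s: s ∘ m = w ≠ h = m ∘ s, so s ∉ Z.
Checking each element this way leaves Z(K) = {q, t}.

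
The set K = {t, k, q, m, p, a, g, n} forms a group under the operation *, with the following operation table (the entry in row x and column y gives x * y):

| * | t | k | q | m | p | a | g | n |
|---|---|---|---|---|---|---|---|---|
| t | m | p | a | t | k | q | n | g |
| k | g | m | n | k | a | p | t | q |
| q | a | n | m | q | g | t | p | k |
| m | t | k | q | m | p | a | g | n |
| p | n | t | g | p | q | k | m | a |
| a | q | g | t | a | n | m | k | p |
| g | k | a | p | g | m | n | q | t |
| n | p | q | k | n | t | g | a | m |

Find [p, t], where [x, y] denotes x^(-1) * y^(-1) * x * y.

Identity is m; from the table p^(-1) = g and t^(-1) = t.
g * t = k
k * p = a
a * t = q

q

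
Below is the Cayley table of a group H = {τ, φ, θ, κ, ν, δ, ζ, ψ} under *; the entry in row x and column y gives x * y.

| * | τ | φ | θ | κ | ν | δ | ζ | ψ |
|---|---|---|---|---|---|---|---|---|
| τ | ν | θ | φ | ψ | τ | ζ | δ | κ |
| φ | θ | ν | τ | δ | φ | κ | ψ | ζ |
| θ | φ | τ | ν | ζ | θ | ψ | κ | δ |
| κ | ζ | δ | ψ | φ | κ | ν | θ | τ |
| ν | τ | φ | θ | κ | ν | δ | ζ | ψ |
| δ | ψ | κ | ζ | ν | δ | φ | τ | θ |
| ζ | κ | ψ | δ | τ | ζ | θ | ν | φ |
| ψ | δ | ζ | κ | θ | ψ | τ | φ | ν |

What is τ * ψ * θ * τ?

τ * ψ = κ
κ * θ = ψ
ψ * τ = δ
(Structurally, H here is isomorphic to the dihedral group D_4.)

δ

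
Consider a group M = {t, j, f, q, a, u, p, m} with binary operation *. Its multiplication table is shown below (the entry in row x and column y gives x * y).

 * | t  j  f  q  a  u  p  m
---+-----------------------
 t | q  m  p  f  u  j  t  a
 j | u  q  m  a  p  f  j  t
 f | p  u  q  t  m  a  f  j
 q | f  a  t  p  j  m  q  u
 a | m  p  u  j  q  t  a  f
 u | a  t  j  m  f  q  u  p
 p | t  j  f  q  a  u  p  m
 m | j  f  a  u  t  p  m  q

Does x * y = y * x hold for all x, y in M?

No

j * f = m but f * j = u.
Since j and f do not commute, M is not abelian.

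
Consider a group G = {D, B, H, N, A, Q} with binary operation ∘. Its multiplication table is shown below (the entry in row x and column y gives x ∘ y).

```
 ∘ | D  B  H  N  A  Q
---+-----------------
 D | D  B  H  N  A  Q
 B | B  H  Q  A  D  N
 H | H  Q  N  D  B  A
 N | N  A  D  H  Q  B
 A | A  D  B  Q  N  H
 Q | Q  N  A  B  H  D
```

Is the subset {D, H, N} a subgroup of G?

{D, H, N} contains the identity D.
Checking products: every product of two elements of {D, H, N} (read from the table) lies in {D, H, N}, so the set is closed.
In a finite group, a nonempty closed subset is a subgroup. So {D, H, N} ≤ G.

Yes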